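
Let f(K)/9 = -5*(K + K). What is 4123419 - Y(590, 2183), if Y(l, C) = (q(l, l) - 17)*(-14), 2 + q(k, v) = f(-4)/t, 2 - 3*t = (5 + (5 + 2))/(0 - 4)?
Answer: 4126177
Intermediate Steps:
t = 5/3 (t = ⅔ - (5 + (5 + 2))/(3*(0 - 4)) = ⅔ - (5 + 7)/(3*(-4)) = ⅔ - 4*(-1)/4 = ⅔ - ⅓*(-3) = ⅔ + 1 = 5/3 ≈ 1.6667)
f(K) = -90*K (f(K) = 9*(-5*(K + K)) = 9*(-10*K) = -90*K)
q(k, v) = 214 (q(k, v) = -2 + (-90*(-4))/(5/3) = -2 + 360*(⅗) = -2 + 216 = 214)
Y(l, C) = -2758 (Y(l, C) = (214 - 17)*(-14) = 197*(-14) = -2758)
4123419 - Y(590, 2183) = 4123419 - 1*(-2758) = 4123419 + 2758 = 4126177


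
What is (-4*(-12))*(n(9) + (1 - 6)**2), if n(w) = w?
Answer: 1632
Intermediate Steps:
(-4*(-12))*(n(9) + (1 - 6)**2) = (-4*(-12))*(9 + (1 - 6)**2) = 48*(9 + (-5)**2) = 48*(9 + 25) = 48*34 = 1632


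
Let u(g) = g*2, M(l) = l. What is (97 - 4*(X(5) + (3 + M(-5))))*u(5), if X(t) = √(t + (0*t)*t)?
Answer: 1050 - 40*√5 ≈ 960.56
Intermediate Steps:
u(g) = 2*g
X(t) = √t (X(t) = √(t + 0*t) = √(t + 0) = √t)
(97 - 4*(X(5) + (3 + M(-5))))*u(5) = (97 - 4*(√5 + (3 - 5)))*(2*5) = (97 - 4*(√5 - 2))*10 = (97 - 4*(-2 + √5))*10 = (97 + (8 - 4*√5))*10 = (105 - 4*√5)*10 = 1050 - 40*√5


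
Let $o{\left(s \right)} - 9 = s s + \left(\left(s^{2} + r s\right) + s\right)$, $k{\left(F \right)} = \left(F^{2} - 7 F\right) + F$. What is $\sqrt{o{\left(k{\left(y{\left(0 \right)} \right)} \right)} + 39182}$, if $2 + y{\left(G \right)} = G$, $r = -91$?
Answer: $\sqrt{38263} \approx 195.61$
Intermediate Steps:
$y{\left(G \right)} = -2 + G$
$k{\left(F \right)} = F^{2} - 6 F$
$o{\left(s \right)} = 9 - 90 s + 2 s^{2}$ ($o{\left(s \right)} = 9 + \left(s s + \left(\left(s^{2} - 91 s\right) + s\right)\right) = 9 + \left(s^{2} + \left(s^{2} - 90 s\right)\right) = 9 + \left(- 90 s + 2 s^{2}\right) = 9 - 90 s + 2 s^{2}$)
$\sqrt{o{\left(k{\left(y{\left(0 \right)} \right)} \right)} + 39182} = \sqrt{\left(9 - 90 \left(-2 + 0\right) \left(-6 + \left(-2 + 0\right)\right) + 2 \left(\left(-2 + 0\right) \left(-6 + \left(-2 + 0\right)\right)\right)^{2}\right) + 39182} = \sqrt{\left(9 - 90 \left(- 2 \left(-6 - 2\right)\right) + 2 \left(- 2 \left(-6 - 2\right)\right)^{2}\right) + 39182} = \sqrt{\left(9 - 90 \left(\left(-2\right) \left(-8\right)\right) + 2 \left(\left(-2\right) \left(-8\right)\right)^{2}\right) + 39182} = \sqrt{\left(9 - 1440 + 2 \cdot 16^{2}\right) + 39182} = \sqrt{\left(9 - 1440 + 2 \cdot 256\right) + 39182} = \sqrt{\left(9 - 1440 + 512\right) + 39182} = \sqrt{-919 + 39182} = \sqrt{38263}$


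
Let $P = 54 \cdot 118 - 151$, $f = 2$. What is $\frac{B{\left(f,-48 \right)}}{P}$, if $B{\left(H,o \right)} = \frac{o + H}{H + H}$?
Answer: $- \frac{23}{12442} \approx -0.0018486$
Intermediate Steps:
$B{\left(H,o \right)} = \frac{H + o}{2 H}$
$P = 6221$ ($P = 6372 - 151 = 6221$)
$\frac{B{\left(f,-48 \right)}}{P} = \frac{\frac{1}{2} \cdot \frac{1}{2} \left(2 - 48\right)}{6221} = \frac{1}{2} \cdot \frac{1}{2} \left(-46\right) \frac{1}{6221} = \left(- \frac{23}{2}\right) \frac{1}{6221} = - \frac{23}{12442}$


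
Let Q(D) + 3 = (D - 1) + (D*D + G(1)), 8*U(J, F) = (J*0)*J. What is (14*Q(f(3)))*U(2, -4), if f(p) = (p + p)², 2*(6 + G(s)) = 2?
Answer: 0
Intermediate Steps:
G(s) = -5 (G(s) = -6 + (½)*2 = -6 + 1 = -5)
U(J, F) = 0 (U(J, F) = ((J*0)*J)/8 = (0*J)/8 = (⅛)*0 = 0)
f(p) = 4*p² (f(p) = (2*p)² = 4*p²)
Q(D) = -9 + D + D² (Q(D) = -3 + ((D - 1) + (D*D - 5)) = -3 + ((-1 + D) + (D² - 5)) = -3 + ((-1 + D) + (-5 + D²)) = -3 + (-6 + D + D²) = -9 + D + D²)
(14*Q(f(3)))*U(2, -4) = (14*(-9 + 4*3² + (4*3²)²))*0 = (14*(-9 + 4*9 + (4*9)²))*0 = (14*(-9 + 36 + 36²))*0 = (14*(-9 + 36 + 1296))*0 = (14*1323)*0 = 18522*0 = 0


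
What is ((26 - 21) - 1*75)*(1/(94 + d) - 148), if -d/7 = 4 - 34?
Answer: 1574685/152 ≈ 10360.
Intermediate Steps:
d = 210 (d = -7*(4 - 34) = -7*(-30) = 210)
((26 - 21) - 1*75)*(1/(94 + d) - 148) = ((26 - 21) - 1*75)*(1/(94 + 210) - 148) = (5 - 75)*(1/304 - 148) = -70*(1/304 - 148) = -70*(-44991/304) = 1574685/152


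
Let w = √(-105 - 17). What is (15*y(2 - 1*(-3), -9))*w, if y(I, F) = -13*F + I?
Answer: 1830*I*√122 ≈ 20213.0*I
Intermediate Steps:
y(I, F) = I - 13*F
w = I*√122 (w = √(-122) = I*√122 ≈ 11.045*I)
(15*y(2 - 1*(-3), -9))*w = (15*((2 - 1*(-3)) - 13*(-9)))*(I*√122) = (15*((2 + 3) + 117))*(I*√122) = (15*(5 + 117))*(I*√122) = (15*122)*(I*√122) = 1830*(I*√122) = 1830*I*√122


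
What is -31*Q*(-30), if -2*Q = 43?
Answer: -19995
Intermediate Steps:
Q = -43/2 (Q = -½*43 = -43/2 ≈ -21.500)
-31*Q*(-30) = -31*(-43/2)*(-30) = (1333/2)*(-30) = -19995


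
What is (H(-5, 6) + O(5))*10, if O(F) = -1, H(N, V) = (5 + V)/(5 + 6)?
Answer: 0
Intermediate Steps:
H(N, V) = 5/11 + V/11 (H(N, V) = (5 + V)/11 = (5 + V)*(1/11) = 5/11 + V/11)
(H(-5, 6) + O(5))*10 = ((5/11 + (1/11)*6) - 1)*10 = ((5/11 + 6/11) - 1)*10 = (1 - 1)*10 = 0*10 = 0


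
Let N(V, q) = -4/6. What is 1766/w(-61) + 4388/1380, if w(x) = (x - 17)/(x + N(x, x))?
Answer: 18828608/13455 ≈ 1399.4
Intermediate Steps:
N(V, q) = -2/3 (N(V, q) = -4*1/6 = -2/3)
w(x) = (-17 + x)/(-2/3 + x) (w(x) = (x - 17)/(x - 2/3) = (-17 + x)/(-2/3 + x))
1766/w(-61) + 4388/1380 = 1766/((3*(-17 - 61)/(-2 + 3*(-61)))) + 4388/1380 = 1766/((3*(-78)/(-2 - 183))) + 4388*(1/1380) = 1766/((3*(-78)/(-185))) + 1097/345 = 1766/((3*(-1/185)*(-78))) + 1097/345 = 1766/(234/185) + 1097/345 = 1766*(185/234) + 1097/345 = 163355/117 + 1097/345 = 18828608/13455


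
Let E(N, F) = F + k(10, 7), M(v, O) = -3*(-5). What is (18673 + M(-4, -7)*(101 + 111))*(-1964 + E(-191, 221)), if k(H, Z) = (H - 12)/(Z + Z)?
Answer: -266650306/7 ≈ -3.8093e+7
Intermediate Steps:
k(H, Z) = (-12 + H)/(2*Z) (k(H, Z) = (-12 + H)/((2*Z)) = (-12 + H)*(1/(2*Z)) = (-12 + H)/(2*Z))
M(v, O) = 15
E(N, F) = -⅐ + F (E(N, F) = F + (½)*(-12 + 10)/7 = F + (½)*(⅐)*(-2) = F - ⅐ = -⅐ + F)
(18673 + M(-4, -7)*(101 + 111))*(-1964 + E(-191, 221)) = (18673 + 15*(101 + 111))*(-1964 + (-⅐ + 221)) = (18673 + 15*212)*(-1964 + 1546/7) = (18673 + 3180)*(-12202/7) = 21853*(-12202/7) = -266650306/7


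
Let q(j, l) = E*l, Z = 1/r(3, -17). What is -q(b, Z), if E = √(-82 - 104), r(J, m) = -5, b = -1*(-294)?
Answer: I*√186/5 ≈ 2.7276*I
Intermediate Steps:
b = 294
E = I*√186 (E = √(-186) = I*√186 ≈ 13.638*I)
Z = -⅕ (Z = 1/(-5) = -⅕ ≈ -0.20000)
q(j, l) = I*l*√186 (q(j, l) = (I*√186)*l = I*l*√186)
-q(b, Z) = -I*(-1)*√186/5 = -(-1)*I*√186/5 = I*√186/5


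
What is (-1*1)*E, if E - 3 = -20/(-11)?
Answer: -53/11 ≈ -4.8182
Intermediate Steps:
E = 53/11 (E = 3 - 20/(-11) = 3 - 20*(-1/11) = 3 + 20/11 = 53/11 ≈ 4.8182)
(-1*1)*E = -1*1*(53/11) = -1*53/11 = -53/11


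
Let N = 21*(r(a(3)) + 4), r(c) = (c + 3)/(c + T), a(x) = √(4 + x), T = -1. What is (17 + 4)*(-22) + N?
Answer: -343 + 14*√7 ≈ -305.96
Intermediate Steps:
r(c) = (3 + c)/(-1 + c) (r(c) = (c + 3)/(c - 1) = (3 + c)/(-1 + c))
N = 84 + 21*(3 + √7)/(-1 + √7) (N = 21*((3 + √(4 + 3))/(-1 + √(4 + 3)) + 4) = 21*((3 + √7)/(-1 + √7) + 4) = 21*(4 + (3 + √7)/(-1 + √7)) = 84 + 21*(3 + √7)/(-1 + √7) ≈ 156.04)
(17 + 4)*(-22) + N = (17 + 4)*(-22) + (119 + 14*√7) = 21*(-22) + (119 + 14*√7) = -462 + (119 + 14*√7) = -343 + 14*√7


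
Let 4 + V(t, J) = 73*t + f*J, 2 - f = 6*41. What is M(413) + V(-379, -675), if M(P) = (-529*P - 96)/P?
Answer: 56374404/413 ≈ 1.3650e+5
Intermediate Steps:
f = -244 (f = 2 - 6*41 = 2 - 1*246 = 2 - 246 = -244)
V(t, J) = -4 - 244*J + 73*t (V(t, J) = -4 + (73*t - 244*J) = -4 + (-244*J + 73*t) = -4 - 244*J + 73*t)
M(P) = (-96 - 529*P)/P
M(413) + V(-379, -675) = (-529 - 96/413) + (-4 - 244*(-675) + 73*(-379)) = (-529 - 96*1/413) + (-4 + 164700 - 27667) = (-529 - 96/413) + 137029 = -218573/413 + 137029 = 56374404/413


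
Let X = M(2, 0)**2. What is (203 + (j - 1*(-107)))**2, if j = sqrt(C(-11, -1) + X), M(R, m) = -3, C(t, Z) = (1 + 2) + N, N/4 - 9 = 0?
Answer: 96148 + 2480*sqrt(3) ≈ 1.0044e+5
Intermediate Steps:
N = 36 (N = 36 + 4*0 = 36 + 0 = 36)
C(t, Z) = 39 (C(t, Z) = (1 + 2) + 36 = 3 + 36 = 39)
X = 9 (X = (-3)**2 = 9)
j = 4*sqrt(3) (j = sqrt(39 + 9) = sqrt(48) = 4*sqrt(3) ≈ 6.9282)
(203 + (j - 1*(-107)))**2 = (203 + (4*sqrt(3) - 1*(-107)))**2 = (203 + (4*sqrt(3) + 107))**2 = (203 + (107 + 4*sqrt(3)))**2 = (310 + 4*sqrt(3))**2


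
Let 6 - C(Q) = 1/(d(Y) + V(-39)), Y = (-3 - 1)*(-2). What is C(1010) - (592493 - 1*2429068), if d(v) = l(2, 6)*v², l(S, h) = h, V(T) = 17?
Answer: 736468980/401 ≈ 1.8366e+6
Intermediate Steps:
Y = 8 (Y = -4*(-2) = 8)
d(v) = 6*v²
C(Q) = 2405/401 (C(Q) = 6 - 1/(6*8² + 17) = 6 - 1/(6*64 + 17) = 6 - 1/(384 + 17) = 6 - 1/401 = 2405/401)
C(1010) - (592493 - 1*2429068) = 2405/401 - (592493 - 1*2429068) = 2405/401 - (592493 - 2429068) = 2405/401 - 1*(-1836575) = 2405/401 + 1836575 = 736468980/401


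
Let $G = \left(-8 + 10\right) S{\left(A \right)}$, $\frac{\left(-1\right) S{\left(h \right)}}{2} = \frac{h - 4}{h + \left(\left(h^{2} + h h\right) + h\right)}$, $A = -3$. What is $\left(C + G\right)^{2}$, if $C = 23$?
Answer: $\frac{5776}{9} \approx 641.78$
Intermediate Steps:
$S{\left(h \right)} = - \frac{2 \left(-4 + h\right)}{2 h + 2 h^{2}}$ ($S{\left(h \right)} = - 2 \frac{h - 4}{h + \left(\left(h^{2} + h h\right) + h\right)} = - 2 \frac{-4 + h}{h + \left(\left(h^{2} + h^{2}\right) + h\right)} = - 2 \frac{-4 + h}{h + \left(2 h^{2} + h\right)} = - 2 \frac{-4 + h}{h + \left(h + 2 h^{2}\right)} = - 2 \frac{-4 + h}{2 h + 2 h^{2}} = - \frac{2 \left(-4 + h\right)}{2 h + 2 h^{2}}$)
$G = \frac{7}{3}$ ($G = \left(-8 + 10\right) \frac{4 - -3}{\left(-3\right) \left(1 - 3\right)} = 2 \left(- \frac{4 + 3}{3 \left(-2\right)}\right) = 2 \left(\left(- \frac{1}{3}\right) \left(- \frac{1}{2}\right) 7\right) = 2 \cdot \frac{7}{6} = \frac{7}{3} \approx 2.3333$)
$\left(C + G\right)^{2} = \left(23 + \frac{7}{3}\right)^{2} = \left(\frac{76}{3}\right)^{2} = \frac{5776}{9}$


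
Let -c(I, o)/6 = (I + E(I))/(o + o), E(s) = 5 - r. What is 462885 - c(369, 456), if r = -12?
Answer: 35179453/76 ≈ 4.6289e+5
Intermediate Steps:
E(s) = 17 (E(s) = 5 - 1*(-12) = 5 + 12 = 17)
c(I, o) = -3*(17 + I)/o (c(I, o) = -6*(I + 17)/(o + o) = -6*(17 + I)/(2*o) = -6*(17 + I)*1/(2*o) = -3*(17 + I)/o)
462885 - c(369, 456) = 462885 - 3*(-17 - 1*369)/456 = 462885 - 3*(-17 - 369)/456 = 462885 - 3*(-386)/456 = 462885 - 1*(-193/76) = 462885 + 193/76 = 35179453/76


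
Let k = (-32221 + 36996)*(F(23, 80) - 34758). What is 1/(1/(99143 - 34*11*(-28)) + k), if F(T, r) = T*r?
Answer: -109615/17229663871749 ≈ -6.3620e-9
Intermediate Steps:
k = -157183450 (k = (-32221 + 36996)*(23*80 - 34758) = 4775*(1840 - 34758) = 4775*(-32918) = -157183450)
1/(1/(99143 - 34*11*(-28)) + k) = 1/(1/(99143 - 34*11*(-28)) - 157183450) = 1/(1/(99143 - 374*(-28)) - 157183450) = 1/(1/(99143 + 10472) - 157183450) = 1/(1/109615 - 157183450) = 1/(-17229663871749/109615) = -109615/17229663871749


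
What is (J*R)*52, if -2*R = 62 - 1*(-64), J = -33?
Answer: 108108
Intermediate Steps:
R = -63 (R = -(62 - 1*(-64))/2 = -(62 + 64)/2 = -½*126 = -63)
(J*R)*52 = -33*(-63)*52 = 2079*52 = 108108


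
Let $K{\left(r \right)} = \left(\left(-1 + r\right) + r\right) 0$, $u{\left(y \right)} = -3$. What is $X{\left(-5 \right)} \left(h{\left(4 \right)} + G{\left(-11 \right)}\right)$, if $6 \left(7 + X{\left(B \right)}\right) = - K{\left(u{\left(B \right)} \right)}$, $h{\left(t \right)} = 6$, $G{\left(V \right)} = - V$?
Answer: $-119$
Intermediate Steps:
$K{\left(r \right)} = 0$ ($K{\left(r \right)} = \left(-1 + 2 r\right) 0 = 0$)
$X{\left(B \right)} = -7$ ($X{\left(B \right)} = -7 + \frac{\left(-1\right) 0}{6} = -7 + \frac{1}{6} \cdot 0 = -7 + 0 = -7$)
$X{\left(-5 \right)} \left(h{\left(4 \right)} + G{\left(-11 \right)}\right) = - 7 \left(6 - -11\right) = - 7 \left(6 + 11\right) = \left(-7\right) 17 = -119$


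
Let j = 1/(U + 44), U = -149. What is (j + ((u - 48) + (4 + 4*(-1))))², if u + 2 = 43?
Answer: 541696/11025 ≈ 49.133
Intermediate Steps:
u = 41 (u = -2 + 43 = 41)
j = -1/105 (j = 1/(-149 + 44) = 1/(-105) = -1/105 ≈ -0.0095238)
(j + ((u - 48) + (4 + 4*(-1))))² = (-1/105 + ((41 - 48) + (4 + 4*(-1))))² = (-1/105 + (-7 + (4 - 4)))² = (-1/105 + (-7 + 0))² = (-1/105 - 7)² = (-736/105)² = 541696/11025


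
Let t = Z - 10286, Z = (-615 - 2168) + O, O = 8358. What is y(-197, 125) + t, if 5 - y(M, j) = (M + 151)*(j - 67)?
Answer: -2038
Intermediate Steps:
y(M, j) = 5 - (-67 + j)*(151 + M) (y(M, j) = 5 - (M + 151)*(j - 67) = 5 - (151 + M)*(-67 + j) = 5 - (-67 + j)*(151 + M))
Z = 5575 (Z = (-615 - 2168) + 8358 = -2783 + 8358 = 5575)
t = -4711 (t = 5575 - 10286 = -4711)
y(-197, 125) + t = (10122 - 151*125 + 67*(-197) - 1*(-197)*125) - 4711 = (10122 - 18875 - 13199 + 24625) - 4711 = 2673 - 4711 = -2038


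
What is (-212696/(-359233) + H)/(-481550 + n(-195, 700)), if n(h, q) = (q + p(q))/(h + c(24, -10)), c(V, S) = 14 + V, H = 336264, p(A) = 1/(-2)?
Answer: -37930364197312/54318939028067 ≈ -0.69829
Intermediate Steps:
p(A) = -½
n(h, q) = (-½ + q)/(38 + h) (n(h, q) = (q - ½)/(h + (14 + 24)) = (-½ + q)/(h + 38) = (-½ + q)/(38 + h))
(-212696/(-359233) + H)/(-481550 + n(-195, 700)) = (-212696/(-359233) + 336264)/(-481550 + (-½ + 700)/(38 - 195)) = (-212696*(-1/359233) + 336264)/(-481550 + (1399/2)/(-157)) = (212696/359233 + 336264)/(-481550 - 1/157*1399/2) = 120797338208/(359233*(-481550 - 1399/314)) = 120797338208/(359233*(-151208099/314)) = (120797338208/359233)*(-314/151208099) = -37930364197312/54318939028067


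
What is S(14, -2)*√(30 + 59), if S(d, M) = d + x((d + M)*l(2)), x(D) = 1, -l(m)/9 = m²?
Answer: 15*√89 ≈ 141.51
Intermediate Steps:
l(m) = -9*m²
S(d, M) = 1 + d (S(d, M) = d + 1 = 1 + d)
S(14, -2)*√(30 + 59) = (1 + 14)*√(30 + 59) = 15*√89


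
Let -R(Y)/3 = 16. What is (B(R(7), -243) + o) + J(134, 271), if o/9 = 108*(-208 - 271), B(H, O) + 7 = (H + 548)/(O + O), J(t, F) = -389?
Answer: -113234362/243 ≈ -4.6599e+5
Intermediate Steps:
R(Y) = -48 (R(Y) = -3*16 = -48)
B(H, O) = -7 + (548 + H)/(2*O) (B(H, O) = -7 + (H + 548)/(O + O) = -7 + (548 + H)/((2*O)) = -7 + (548 + H)*(1/(2*O)) = -7 + (548 + H)/(2*O))
o = -465588 (o = 9*(108*(-208 - 271)) = 9*(108*(-479)) = 9*(-51732) = -465588)
(B(R(7), -243) + o) + J(134, 271) = ((½)*(548 - 48 - 14*(-243))/(-243) - 465588) - 389 = ((½)*(-1/243)*(548 - 48 + 3402) - 465588) - 389 = ((½)*(-1/243)*3902 - 465588) - 389 = (-1951/243 - 465588) - 389 = -113139835/243 - 389 = -113234362/243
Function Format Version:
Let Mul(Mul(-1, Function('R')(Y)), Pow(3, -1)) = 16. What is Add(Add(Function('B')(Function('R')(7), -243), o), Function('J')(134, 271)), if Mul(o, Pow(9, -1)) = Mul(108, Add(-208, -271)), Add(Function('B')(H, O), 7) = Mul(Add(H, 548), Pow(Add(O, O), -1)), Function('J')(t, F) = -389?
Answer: Rational(-113234362, 243) ≈ -4.6599e+5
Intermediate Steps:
Function('R')(Y) = -48 (Function('R')(Y) = Mul(-3, 16) = -48)
Function('B')(H, O) = Add(-7, Mul(Rational(1, 2), Pow(O, -1), Add(548, H))) (Function('B')(H, O) = Add(-7, Mul(Add(H, 548), Pow(Add(O, O), -1))) = Add(-7, Mul(Add(548, H), Pow(Mul(2, O), -1))) = Add(-7, Mul(Add(548, H), Mul(Rational(1, 2), Pow(O, -1)))) = Add(-7, Mul(Rational(1, 2), Pow(O, -1), Add(548, H))))
o = -465588 (o = Mul(9, Mul(108, Add(-208, -271))) = Mul(9, Mul(108, -479)) = Mul(9, -51732) = -465588)
Add(Add(Function('B')(Function('R')(7), -243), o), Function('J')(134, 271)) = Add(Add(Mul(Rational(1, 2), Pow(-243, -1), Add(548, -48, Mul(-14, -243))), -465588), -389) = Add(Add(Mul(Rational(1, 2), Rational(-1, 243), Add(548, -48, 3402)), -465588), -389) = Add(Add(Mul(Rational(1, 2), Rational(-1, 243), 3902), -465588), -389) = Add(Add(Rational(-1951, 243), -465588), -389) = Add(Rational(-113139835, 243), -389) = Rational(-113234362, 243)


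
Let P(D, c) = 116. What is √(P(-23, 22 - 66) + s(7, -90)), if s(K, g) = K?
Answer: √123 ≈ 11.091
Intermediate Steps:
√(P(-23, 22 - 66) + s(7, -90)) = √(116 + 7) = √123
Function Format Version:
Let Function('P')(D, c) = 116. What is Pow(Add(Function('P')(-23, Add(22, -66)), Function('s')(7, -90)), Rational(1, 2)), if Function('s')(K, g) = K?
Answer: Pow(123, Rational(1, 2)) ≈ 11.091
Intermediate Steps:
Pow(Add(Function('P')(-23, Add(22, -66)), Function('s')(7, -90)), Rational(1, 2)) = Pow(Add(116, 7), Rational(1, 2)) = Pow(123, Rational(1, 2))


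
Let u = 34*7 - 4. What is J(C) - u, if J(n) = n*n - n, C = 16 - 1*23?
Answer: -178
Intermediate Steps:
C = -7 (C = 16 - 23 = -7)
J(n) = n² - n
u = 234 (u = 238 - 4 = 234)
J(C) - u = -7*(-1 - 7) - 1*234 = -7*(-8) - 234 = 56 - 234 = -178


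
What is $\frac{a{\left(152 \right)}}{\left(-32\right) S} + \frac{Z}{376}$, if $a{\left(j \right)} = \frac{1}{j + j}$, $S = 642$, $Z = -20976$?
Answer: $- \frac{16375375919}{293532672} \approx -55.787$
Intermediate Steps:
$a{\left(j \right)} = \frac{1}{2 j}$
$\frac{a{\left(152 \right)}}{\left(-32\right) S} + \frac{Z}{376} = \frac{\frac{1}{2} \cdot \frac{1}{152}}{\left(-32\right) 642} - \frac{20976}{376} = \frac{\frac{1}{2} \cdot \frac{1}{152}}{-20544} - \frac{2622}{47} = \frac{1}{304} \left(- \frac{1}{20544}\right) - \frac{2622}{47} = - \frac{1}{6245376} - \frac{2622}{47} = - \frac{16375375919}{293532672}$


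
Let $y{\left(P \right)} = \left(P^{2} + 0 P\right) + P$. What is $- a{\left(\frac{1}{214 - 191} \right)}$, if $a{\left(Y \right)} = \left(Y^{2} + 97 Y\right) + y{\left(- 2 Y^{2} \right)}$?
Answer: $- \frac{1179674}{279841} \approx -4.2155$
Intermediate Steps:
$y{\left(P \right)} = P + P^{2}$ ($y{\left(P \right)} = \left(P^{2} + 0\right) + P = P^{2} + P = P + P^{2}$)
$a{\left(Y \right)} = Y^{2} + 97 Y - 2 Y^{2} \left(1 - 2 Y^{2}\right)$ ($a{\left(Y \right)} = \left(Y^{2} + 97 Y\right) + - 2 Y^{2} \left(1 - 2 Y^{2}\right) = \left(Y^{2} + 97 Y\right) - 2 Y^{2} \left(1 - 2 Y^{2}\right) = Y^{2} + 97 Y - 2 Y^{2} \left(1 - 2 Y^{2}\right)$)
$- a{\left(\frac{1}{214 - 191} \right)} = - \frac{97 - \frac{1}{214 - 191} + 4 \left(\frac{1}{214 - 191}\right)^{3}}{214 - 191} = - \frac{97 - \frac{1}{23} + 4 \left(\frac{1}{23}\right)^{3}}{23} = - \frac{97 - \frac{1}{23} + \frac{4}{12167}}{23} = - \frac{1179674}{23 \cdot 12167} = \left(-1\right) \frac{1179674}{279841} = - \frac{1179674}{279841}$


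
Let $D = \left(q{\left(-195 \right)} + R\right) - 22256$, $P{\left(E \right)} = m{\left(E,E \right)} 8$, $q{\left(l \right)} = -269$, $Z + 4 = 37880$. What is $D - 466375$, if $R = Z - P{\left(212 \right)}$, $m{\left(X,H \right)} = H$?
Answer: $-452720$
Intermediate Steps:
$Z = 37876$ ($Z = -4 + 37880 = 37876$)
$P{\left(E \right)} = 8 E$ ($P{\left(E \right)} = E 8 = 8 E$)
$R = 36180$ ($R = 37876 - 8 \cdot 212 = 37876 - 1696 = 36180$)
$D = 13655$ ($D = \left(-269 + 36180\right) - 22256 = 35911 - 22256 = 13655$)
$D - 466375 = 13655 - 466375 = -452720$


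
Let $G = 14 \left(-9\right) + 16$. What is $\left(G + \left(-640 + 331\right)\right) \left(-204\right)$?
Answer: $85476$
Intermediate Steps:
$G = -110$ ($G = -126 + 16 = -110$)
$\left(G + \left(-640 + 331\right)\right) \left(-204\right) = \left(-110 + \left(-640 + 331\right)\right) \left(-204\right) = \left(-110 - 309\right) \left(-204\right) = \left(-419\right) \left(-204\right) = 85476$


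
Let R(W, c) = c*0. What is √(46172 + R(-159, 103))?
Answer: 2*√11543 ≈ 214.88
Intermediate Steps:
R(W, c) = 0
√(46172 + R(-159, 103)) = √(46172 + 0) = √46172 = 2*√11543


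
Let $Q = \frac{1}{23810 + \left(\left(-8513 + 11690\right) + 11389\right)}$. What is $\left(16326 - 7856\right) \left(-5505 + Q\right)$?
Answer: $- \frac{894685587565}{19188} \approx -4.6627 \cdot 10^{7}$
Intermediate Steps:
$Q = \frac{1}{38376}$ ($Q = \frac{1}{23810 + \left(3177 + 11389\right)} = \frac{1}{23810 + 14566} = \frac{1}{38376} \approx 2.6058 \cdot 10^{-5}$)
$\left(16326 - 7856\right) \left(-5505 + Q\right) = \left(16326 - 7856\right) \left(-5505 + \frac{1}{38376}\right) = 8470 \left(- \frac{211259879}{38376}\right) = - \frac{894685587565}{19188}$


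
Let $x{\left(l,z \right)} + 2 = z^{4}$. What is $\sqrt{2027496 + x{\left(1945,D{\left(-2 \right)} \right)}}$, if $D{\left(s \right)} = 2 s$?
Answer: $5 \sqrt{81110} \approx 1424.0$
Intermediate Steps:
$x{\left(l,z \right)} = -2 + z^{4}$
$\sqrt{2027496 + x{\left(1945,D{\left(-2 \right)} \right)}} = \sqrt{2027496 - \left(2 - \left(2 \left(-2\right)\right)^{4}\right)} = \sqrt{2027496 - \left(2 - \left(-4\right)^{4}\right)} = \sqrt{2027496 + \left(-2 + 256\right)} = \sqrt{2027496 + 254} = \sqrt{2027750} = 5 \sqrt{81110}$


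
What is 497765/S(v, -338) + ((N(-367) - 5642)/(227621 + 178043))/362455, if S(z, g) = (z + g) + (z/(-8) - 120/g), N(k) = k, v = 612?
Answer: 989513244651445861/393318478196000 ≈ 2515.8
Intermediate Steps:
S(z, g) = g - 120/g + 7*z/8 (S(z, g) = (g + z) + (z*(-1/8) - 120/g) = (g + z) + (-z/8 - 120/g) = (g + z) + (-120/g - z/8) = g - 120/g + 7*z/8)
497765/S(v, -338) + ((N(-367) - 5642)/(227621 + 178043))/362455 = 497765/(-338 - 120/(-338) + (7/8)*612) + ((-367 - 5642)/(227621 + 178043))/362455 = 497765/(-338 - 120*(-1/338) + 1071/2) - 6009/405664*(1/362455) = 497765/(-338 + 60/169 + 1071/2) - 6009*1/405664*(1/362455) = 497765/(66875/338) - 6009/405664*1/362455 = 497765*(338/66875) - 6009/147034945120 = 33648914/13375 - 6009/147034945120 = 989513244651445861/393318478196000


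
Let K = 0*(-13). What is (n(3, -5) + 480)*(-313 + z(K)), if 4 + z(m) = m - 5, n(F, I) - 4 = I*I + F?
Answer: -164864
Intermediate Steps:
K = 0
n(F, I) = 4 + F + I² (n(F, I) = 4 + (I*I + F) = 4 + (I² + F) = 4 + (F + I²) = 4 + F + I²)
z(m) = -9 + m (z(m) = -4 + (m - 5) = -4 + (-5 + m) = -9 + m)
(n(3, -5) + 480)*(-313 + z(K)) = ((4 + 3 + (-5)²) + 480)*(-313 + (-9 + 0)) = ((4 + 3 + 25) + 480)*(-313 - 9) = (32 + 480)*(-322) = 512*(-322) = -164864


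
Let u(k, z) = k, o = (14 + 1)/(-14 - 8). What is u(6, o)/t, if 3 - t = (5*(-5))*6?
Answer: 2/51 ≈ 0.039216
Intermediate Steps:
o = -15/22 (o = 15/(-22) = 15*(-1/22) = -15/22 ≈ -0.68182)
t = 153 (t = 3 - 5*(-5)*6 = 3 - (-25)*6 = 3 - 1*(-150) = 3 + 150 = 153)
u(6, o)/t = 6/153 = 6*(1/153) = 2/51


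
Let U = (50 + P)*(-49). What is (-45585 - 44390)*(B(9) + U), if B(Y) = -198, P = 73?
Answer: 560094375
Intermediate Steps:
U = -6027 (U = (50 + 73)*(-49) = 123*(-49) = -6027)
(-45585 - 44390)*(B(9) + U) = (-45585 - 44390)*(-198 - 6027) = -89975*(-6225) = 560094375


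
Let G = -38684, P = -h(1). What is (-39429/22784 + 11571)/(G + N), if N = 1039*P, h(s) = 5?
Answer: -263594235/999739136 ≈ -0.26366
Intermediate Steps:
P = -5 (P = -1*5 = -5)
N = -5195 (N = 1039*(-5) = -5195)
(-39429/22784 + 11571)/(G + N) = (-39429/22784 + 11571)/(-38684 - 5195) = (-39429*1/22784 + 11571)/(-43879) = (-39429/22784 + 11571)*(-1/43879) = (263594235/22784)*(-1/43879) = -263594235/999739136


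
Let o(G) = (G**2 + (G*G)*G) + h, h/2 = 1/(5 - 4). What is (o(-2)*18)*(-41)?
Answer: 1476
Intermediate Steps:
h = 2 (h = 2/(5 - 4) = 2/1 = 2*1 = 2)
o(G) = 2 + G**2 + G**3 (o(G) = (G**2 + (G*G)*G) + 2 = (G**2 + G**2*G) + 2 = (G**2 + G**3) + 2 = 2 + G**2 + G**3)
(o(-2)*18)*(-41) = ((2 + (-2)**2 + (-2)**3)*18)*(-41) = ((2 + 4 - 8)*18)*(-41) = -2*18*(-41) = -36*(-41) = 1476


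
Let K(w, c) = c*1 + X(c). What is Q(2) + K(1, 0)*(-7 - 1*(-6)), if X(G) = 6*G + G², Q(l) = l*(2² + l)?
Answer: 12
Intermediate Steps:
Q(l) = l*(4 + l)
X(G) = G² + 6*G
K(w, c) = c + c*(6 + c) (K(w, c) = c*1 + c*(6 + c) = c + c*(6 + c))
Q(2) + K(1, 0)*(-7 - 1*(-6)) = 2*(4 + 2) + (0*(7 + 0))*(-7 - 1*(-6)) = 2*6 + (0*7)*(-7 + 6) = 12 + 0*(-1) = 12 + 0 = 12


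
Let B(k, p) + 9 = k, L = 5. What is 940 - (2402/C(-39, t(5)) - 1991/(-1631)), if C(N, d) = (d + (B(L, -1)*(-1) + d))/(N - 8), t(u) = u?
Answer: 14683300/1631 ≈ 9002.6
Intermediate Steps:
B(k, p) = -9 + k
C(N, d) = (4 + 2*d)/(-8 + N) (C(N, d) = (d + ((-9 + 5)*(-1) + d))/(N - 8) = (d + (-4*(-1) + d))/(-8 + N) = (d + (4 + d))/(-8 + N) = (4 + 2*d)/(-8 + N))
940 - (2402/C(-39, t(5)) - 1991/(-1631)) = 940 - (2402/((2*(2 + 5)/(-8 - 39))) - 1991/(-1631)) = 940 - (2402/((2*7/(-47))) - 1991*(-1/1631)) = 940 - (2402/((2*(-1/47)*7)) + 1991/1631) = 940 - (2402/(-14/47) + 1991/1631) = 940 - (2402*(-47/14) + 1991/1631) = 940 - (-56447/7 + 1991/1631) = 940 - 1*(-13150160/1631) = 940 + 13150160/1631 = 14683300/1631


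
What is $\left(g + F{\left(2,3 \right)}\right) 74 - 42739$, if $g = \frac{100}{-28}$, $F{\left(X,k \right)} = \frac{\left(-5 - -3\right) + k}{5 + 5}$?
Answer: $- \frac{1504856}{35} \approx -42996.0$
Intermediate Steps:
$F{\left(X,k \right)} = - \frac{1}{5} + \frac{k}{10}$ ($F{\left(X,k \right)} = \frac{\left(-5 + 3\right) + k}{10} = \left(-2 + k\right) \frac{1}{10} = - \frac{1}{5} + \frac{k}{10}$)
$g = - \frac{25}{7}$ ($g = 100 \left(- \frac{1}{28}\right) = - \frac{25}{7} \approx -3.5714$)
$\left(g + F{\left(2,3 \right)}\right) 74 - 42739 = \left(- \frac{25}{7} + \left(- \frac{1}{5} + \frac{1}{10} \cdot 3\right)\right) 74 - 42739 = \left(- \frac{25}{7} + \left(- \frac{1}{5} + \frac{3}{10}\right)\right) 74 - 42739 = \left(- \frac{25}{7} + \frac{1}{10}\right) 74 - 42739 = \left(- \frac{243}{70}\right) 74 - 42739 = - \frac{8991}{35} - 42739 = - \frac{1504856}{35}$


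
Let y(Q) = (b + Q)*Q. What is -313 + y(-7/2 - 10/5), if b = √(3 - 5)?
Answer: -1131/4 - 11*I*√2/2 ≈ -282.75 - 7.7782*I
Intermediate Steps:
b = I*√2 (b = √(-2) = I*√2 ≈ 1.4142*I)
y(Q) = Q*(Q + I*√2) (y(Q) = (I*√2 + Q)*Q = (Q + I*√2)*Q = Q*(Q + I*√2))
-313 + y(-7/2 - 10/5) = -313 + (-7/2 - 10/5)*((-7/2 - 10/5) + I*√2) = -313 + (-7*½ - 10*⅕)*((-7*½ - 10*⅕) + I*√2) = -313 + (-7/2 - 2)*((-7/2 - 2) + I*√2) = -313 - 11*(-11/2 + I*√2)/2 = -313 + (121/4 - 11*I*√2/2) = -1131/4 - 11*I*√2/2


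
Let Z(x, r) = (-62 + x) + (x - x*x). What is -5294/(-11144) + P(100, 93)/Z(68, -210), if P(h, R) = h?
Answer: 32819/72436 ≈ 0.45308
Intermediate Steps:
Z(x, r) = -62 - x**2 + 2*x (Z(x, r) = (-62 + x) + (x - x**2) = -62 - x**2 + 2*x)
-5294/(-11144) + P(100, 93)/Z(68, -210) = -5294/(-11144) + 100/(-62 - 1*68**2 + 2*68) = -5294*(-1/11144) + 100/(-62 - 1*4624 + 136) = 2647/5572 + 100/(-62 - 4624 + 136) = 2647/5572 + 100/(-4550) = 2647/5572 + 100*(-1/4550) = 2647/5572 - 2/91 = 32819/72436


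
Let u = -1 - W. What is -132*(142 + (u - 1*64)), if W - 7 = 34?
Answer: -4752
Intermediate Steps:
W = 41 (W = 7 + 34 = 41)
u = -42 (u = -1 - 1*41 = -1 - 41 = -42)
-132*(142 + (u - 1*64)) = -132*(142 + (-42 - 1*64)) = -132*(142 + (-42 - 64)) = -132*(142 - 106) = -132*36 = -4752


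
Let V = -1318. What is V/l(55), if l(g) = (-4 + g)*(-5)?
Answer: 1318/255 ≈ 5.1686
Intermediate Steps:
l(g) = 20 - 5*g
V/l(55) = -1318/(20 - 5*55) = -1318/(20 - 275) = -1318/(-255) = -1318*(-1/255) = 1318/255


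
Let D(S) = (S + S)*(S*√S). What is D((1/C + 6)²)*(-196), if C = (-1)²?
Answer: -6588344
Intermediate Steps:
C = 1
D(S) = 2*S^(5/2) (D(S) = (2*S)*S^(3/2) = 2*S^(5/2))
D((1/C + 6)²)*(-196) = (2*((1/1 + 6)²)^(5/2))*(-196) = (2*((1 + 6)²)^(5/2))*(-196) = (2*(7²)^(5/2))*(-196) = (2*49^(5/2))*(-196) = (2*16807)*(-196) = 33614*(-196) = -6588344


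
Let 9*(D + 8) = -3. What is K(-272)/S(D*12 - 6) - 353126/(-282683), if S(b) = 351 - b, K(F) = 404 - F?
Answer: 352472290/129186131 ≈ 2.7284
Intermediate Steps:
D = -25/3 (D = -8 + (1/9)*(-3) = -8 - 1/3 = -25/3 ≈ -8.3333)
K(-272)/S(D*12 - 6) - 353126/(-282683) = (404 - 1*(-272))/(351 - (-25/3*12 - 6)) - 353126/(-282683) = (404 + 272)/(351 - (-100 - 6)) - 353126*(-1/282683) = 676/(351 - 1*(-106)) + 353126/282683 = 676/(351 + 106) + 353126/282683 = 676/457 + 353126/282683 = 352472290/129186131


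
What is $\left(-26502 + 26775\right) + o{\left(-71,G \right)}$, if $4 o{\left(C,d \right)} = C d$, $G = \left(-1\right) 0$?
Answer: $273$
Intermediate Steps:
$G = 0$
$o{\left(C,d \right)} = \frac{C d}{4}$
$\left(-26502 + 26775\right) + o{\left(-71,G \right)} = \left(-26502 + 26775\right) + \frac{1}{4} \left(-71\right) 0 = 273 + 0 = 273$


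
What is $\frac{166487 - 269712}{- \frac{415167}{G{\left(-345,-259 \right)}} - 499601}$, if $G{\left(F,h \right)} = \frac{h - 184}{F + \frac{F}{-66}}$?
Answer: $\frac{1006030850}{7972484671} \approx 0.12619$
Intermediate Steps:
$G{\left(F,h \right)} = \frac{66 \left(-184 + h\right)}{65 F}$ ($G{\left(F,h \right)} = \frac{-184 + h}{F + F \left(- \frac{1}{66}\right)} = \frac{-184 + h}{F - \frac{F}{66}} = \frac{-184 + h}{\frac{65}{66} F} = \left(-184 + h\right) \frac{66}{65 F} = \frac{66 \left(-184 + h\right)}{65 F}$)
$\frac{166487 - 269712}{- \frac{415167}{G{\left(-345,-259 \right)}} - 499601} = \frac{166487 - 269712}{- \frac{415167}{\frac{66}{65} \frac{1}{-345} \left(-184 - 259\right)} - 499601} = - \frac{103225}{- \frac{415167}{\frac{66}{65} \left(- \frac{1}{345}\right) \left(-443\right)} - 499601} = - \frac{103225}{- \frac{415167}{\frac{9746}{7475}} - 499601} = - \frac{103225}{\left(-415167\right) \frac{7475}{9746} - 499601} = - \frac{103225}{- \frac{3103373325}{9746} - 499601} = - \frac{103225}{- \frac{7972484671}{9746}} = \left(-103225\right) \left(- \frac{9746}{7972484671}\right) = \frac{1006030850}{7972484671}$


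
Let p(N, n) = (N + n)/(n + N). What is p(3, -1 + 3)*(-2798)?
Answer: -2798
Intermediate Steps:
p(N, n) = 1 (p(N, n) = (N + n)/(N + n) = 1)
p(3, -1 + 3)*(-2798) = 1*(-2798) = -2798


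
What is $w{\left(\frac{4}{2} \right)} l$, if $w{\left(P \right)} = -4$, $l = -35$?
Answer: $140$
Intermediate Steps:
$w{\left(\frac{4}{2} \right)} l = \left(-4\right) \left(-35\right) = 140$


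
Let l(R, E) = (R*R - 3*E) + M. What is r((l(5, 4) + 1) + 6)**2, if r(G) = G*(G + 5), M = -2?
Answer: 171396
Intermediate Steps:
l(R, E) = -2 + R**2 - 3*E (l(R, E) = (R*R - 3*E) - 2 = (R**2 - 3*E) - 2 = -2 + R**2 - 3*E)
r(G) = G*(5 + G)
r((l(5, 4) + 1) + 6)**2 = ((((-2 + 5**2 - 3*4) + 1) + 6)*(5 + (((-2 + 5**2 - 3*4) + 1) + 6)))**2 = ((((-2 + 25 - 12) + 1) + 6)*(5 + (((-2 + 25 - 12) + 1) + 6)))**2 = (((11 + 1) + 6)*(5 + ((11 + 1) + 6)))**2 = ((12 + 6)*(5 + (12 + 6)))**2 = (18*(5 + 18))**2 = (18*23)**2 = 414**2 = 171396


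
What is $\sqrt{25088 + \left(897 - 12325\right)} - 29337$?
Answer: $-29337 + 2 \sqrt{3415} \approx -29220.0$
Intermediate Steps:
$\sqrt{25088 + \left(897 - 12325\right)} - 29337 = \sqrt{25088 - 11428} - 29337 = \sqrt{13660} - 29337 = 2 \sqrt{3415} - 29337 = -29337 + 2 \sqrt{3415}$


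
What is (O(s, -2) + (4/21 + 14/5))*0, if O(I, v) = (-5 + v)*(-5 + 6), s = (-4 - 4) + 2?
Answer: 0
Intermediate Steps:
s = -6 (s = -8 + 2 = -6)
O(I, v) = -5 + v (O(I, v) = (-5 + v)*1 = -5 + v)
(O(s, -2) + (4/21 + 14/5))*0 = ((-5 - 2) + (4/21 + 14/5))*0 = (-7 + (4*(1/21) + 14*(⅕)))*0 = (-7 + (4/21 + 14/5))*0 = (-7 + 314/105)*0 = -421/105*0 = 0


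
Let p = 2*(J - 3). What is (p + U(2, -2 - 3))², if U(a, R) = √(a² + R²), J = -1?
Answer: (8 - √29)² ≈ 6.8374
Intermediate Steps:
U(a, R) = √(R² + a²)
p = -8 (p = 2*(-1 - 3) = 2*(-4) = -8)
(p + U(2, -2 - 3))² = (-8 + √((-2 - 3)² + 2²))² = (-8 + √((-5)² + 4))² = (-8 + √(25 + 4))² = (-8 + √29)²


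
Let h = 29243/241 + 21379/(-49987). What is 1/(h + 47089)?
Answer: 12046867/568731537665 ≈ 2.1182e-5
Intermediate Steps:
h = 1456617502/12046867 (h = 29243*(1/241) + 21379*(-1/49987) = 29243/241 - 21379/49987 = 1456617502/12046867 ≈ 120.91)
1/(h + 47089) = 1/(1456617502/12046867 + 47089) = 1/(568731537665/12046867) = 12046867/568731537665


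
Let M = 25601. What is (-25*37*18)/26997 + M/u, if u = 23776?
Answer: 98426599/213960224 ≈ 0.46002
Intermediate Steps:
(-25*37*18)/26997 + M/u = (-25*37*18)/26997 + 25601/23776 = -925*18*(1/26997) + 25601*(1/23776) = -16650*1/26997 + 25601/23776 = -5550/8999 + 25601/23776 = 98426599/213960224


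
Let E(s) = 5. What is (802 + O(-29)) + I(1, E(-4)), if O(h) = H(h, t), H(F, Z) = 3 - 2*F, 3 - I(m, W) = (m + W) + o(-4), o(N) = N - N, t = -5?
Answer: 860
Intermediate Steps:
o(N) = 0
I(m, W) = 3 - W - m (I(m, W) = 3 - ((m + W) + 0) = 3 - ((W + m) + 0) = 3 - (W + m) = 3 + (-W - m) = 3 - W - m)
O(h) = 3 - 2*h
(802 + O(-29)) + I(1, E(-4)) = (802 + (3 - 2*(-29))) + (3 - 1*5 - 1*1) = (802 + (3 + 58)) + (3 - 5 - 1) = (802 + 61) - 3 = 863 - 3 = 860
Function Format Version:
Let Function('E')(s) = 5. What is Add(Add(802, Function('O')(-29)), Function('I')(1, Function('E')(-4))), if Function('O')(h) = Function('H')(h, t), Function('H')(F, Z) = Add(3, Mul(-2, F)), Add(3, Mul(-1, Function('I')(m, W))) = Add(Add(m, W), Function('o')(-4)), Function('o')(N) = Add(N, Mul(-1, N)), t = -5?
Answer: 860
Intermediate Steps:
Function('o')(N) = 0
Function('I')(m, W) = Add(3, Mul(-1, W), Mul(-1, m)) (Function('I')(m, W) = Add(3, Mul(-1, Add(Add(m, W), 0))) = Add(3, Mul(-1, Add(Add(W, m), 0))) = Add(3, Mul(-1, Add(W, m))) = Add(3, Add(Mul(-1, W), Mul(-1, m))) = Add(3, Mul(-1, W), Mul(-1, m)))
Function('O')(h) = Add(3, Mul(-2, h))
Add(Add(802, Function('O')(-29)), Function('I')(1, Function('E')(-4))) = Add(Add(802, Add(3, Mul(-2, -29))), Add(3, Mul(-1, 5), Mul(-1, 1))) = Add(Add(802, Add(3, 58)), Add(3, -5, -1)) = Add(Add(802, 61), -3) = Add(863, -3) = 860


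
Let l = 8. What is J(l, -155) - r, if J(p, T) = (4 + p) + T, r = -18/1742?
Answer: -124544/871 ≈ -142.99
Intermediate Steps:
r = -9/871 (r = (1/1742)*(-18) = -9/871 ≈ -0.010333)
J(p, T) = 4 + T + p
J(l, -155) - r = (4 - 155 + 8) - 1*(-9/871) = -143 + 9/871 = -124544/871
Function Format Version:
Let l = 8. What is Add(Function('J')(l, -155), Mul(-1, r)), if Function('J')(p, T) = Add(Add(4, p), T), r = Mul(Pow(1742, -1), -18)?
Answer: Rational(-124544, 871) ≈ -142.99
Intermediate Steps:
r = Rational(-9, 871) (r = Mul(Rational(1, 1742), -18) = Rational(-9, 871) ≈ -0.010333)
Function('J')(p, T) = Add(4, T, p)
Add(Function('J')(l, -155), Mul(-1, r)) = Add(Add(4, -155, 8), Mul(-1, Rational(-9, 871))) = Add(-143, Rational(9, 871)) = Rational(-124544, 871)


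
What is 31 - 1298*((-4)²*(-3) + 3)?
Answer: 58441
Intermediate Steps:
31 - 1298*((-4)²*(-3) + 3) = 31 - 1298*(16*(-3) + 3) = 31 - 1298*(-48 + 3) = 31 - 1298*(-45) = 31 + 58410 = 58441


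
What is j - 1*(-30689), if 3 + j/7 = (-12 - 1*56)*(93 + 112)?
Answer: -66912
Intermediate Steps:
j = -97601 (j = -21 + 7*((-12 - 1*56)*(93 + 112)) = -21 + 7*((-12 - 56)*205) = -21 + 7*(-68*205) = -21 + 7*(-13940) = -21 - 97580 = -97601)
j - 1*(-30689) = -97601 - 1*(-30689) = -97601 + 30689 = -66912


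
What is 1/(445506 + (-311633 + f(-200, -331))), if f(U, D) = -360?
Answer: 1/133513 ≈ 7.4899e-6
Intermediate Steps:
1/(445506 + (-311633 + f(-200, -331))) = 1/(445506 + (-311633 - 360)) = 1/(445506 - 311993) = 1/133513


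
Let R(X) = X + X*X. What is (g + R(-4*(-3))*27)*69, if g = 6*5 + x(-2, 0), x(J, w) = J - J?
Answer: 292698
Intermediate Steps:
x(J, w) = 0
R(X) = X + X**2
g = 30 (g = 6*5 + 0 = 30 + 0 = 30)
(g + R(-4*(-3))*27)*69 = (30 + ((-4*(-3))*(1 - 4*(-3)))*27)*69 = (30 + (12*(1 + 12))*27)*69 = (30 + (12*13)*27)*69 = (30 + 156*27)*69 = (30 + 4212)*69 = 4242*69 = 292698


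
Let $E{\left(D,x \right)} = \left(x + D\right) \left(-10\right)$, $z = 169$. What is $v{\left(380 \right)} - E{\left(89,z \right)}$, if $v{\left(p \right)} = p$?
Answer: $2960$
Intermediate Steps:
$E{\left(D,x \right)} = - 10 D - 10 x$ ($E{\left(D,x \right)} = \left(D + x\right) \left(-10\right) = - 10 D - 10 x$)
$v{\left(380 \right)} - E{\left(89,z \right)} = 380 - \left(\left(-10\right) 89 - 1690\right) = 380 - \left(-890 - 1690\right) = 380 - -2580 = 380 + 2580 = 2960$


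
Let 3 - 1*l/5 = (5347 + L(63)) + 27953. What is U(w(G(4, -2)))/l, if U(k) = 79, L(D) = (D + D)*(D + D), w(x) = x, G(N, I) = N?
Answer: -79/245865 ≈ -0.00032131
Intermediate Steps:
L(D) = 4*D² (L(D) = (2*D)*(2*D) = 4*D²)
l = -245865 (l = 15 - 5*((5347 + 4*63²) + 27953) = 15 - 5*((5347 + 4*3969) + 27953) = 15 - 5*((5347 + 15876) + 27953) = 15 - 5*(21223 + 27953) = 15 - 5*49176 = 15 - 245880 = -245865)
U(w(G(4, -2)))/l = 79/(-245865) = 79*(-1/245865) = -79/245865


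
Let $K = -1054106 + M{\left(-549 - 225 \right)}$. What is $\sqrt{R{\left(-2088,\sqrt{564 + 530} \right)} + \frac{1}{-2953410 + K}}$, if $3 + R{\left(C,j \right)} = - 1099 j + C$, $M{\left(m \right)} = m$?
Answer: $\frac{\sqrt{-33594818826101390 - 17656961207785900 \sqrt{1094}}}{4008290} \approx 196.06 i$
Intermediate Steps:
$R{\left(C,j \right)} = -3 + C - 1099 j$ ($R{\left(C,j \right)} = -3 + \left(- 1099 j + C\right) = -3 + \left(C - 1099 j\right) = -3 + C - 1099 j$)
$K = -1054880$ ($K = -1054106 - 774 = -1054880$)
$\sqrt{R{\left(-2088,\sqrt{564 + 530} \right)} + \frac{1}{-2953410 + K}} = \sqrt{\left(-3 - 2088 - 1099 \sqrt{564 + 530}\right) + \frac{1}{-2953410 - 1054880}} = \sqrt{\left(-3 - 2088 - 1099 \sqrt{1094}\right) + \frac{1}{-4008290}} = \sqrt{\left(-2091 - 1099 \sqrt{1094}\right) - \frac{1}{4008290}} = \sqrt{- \frac{8381334391}{4008290} - 1099 \sqrt{1094}}$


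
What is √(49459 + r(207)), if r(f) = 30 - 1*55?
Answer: √49434 ≈ 222.34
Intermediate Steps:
r(f) = -25 (r(f) = 30 - 55 = -25)
√(49459 + r(207)) = √(49459 - 25) = √49434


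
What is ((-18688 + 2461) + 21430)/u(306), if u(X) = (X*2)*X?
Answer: 5203/187272 ≈ 0.027783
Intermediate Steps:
u(X) = 2*X**2 (u(X) = (2*X)*X = 2*X**2)
((-18688 + 2461) + 21430)/u(306) = ((-18688 + 2461) + 21430)/((2*306**2)) = (-16227 + 21430)/((2*93636)) = 5203/187272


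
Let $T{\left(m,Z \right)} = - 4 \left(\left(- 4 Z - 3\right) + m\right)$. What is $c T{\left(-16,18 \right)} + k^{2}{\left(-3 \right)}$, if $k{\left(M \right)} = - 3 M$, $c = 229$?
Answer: $83437$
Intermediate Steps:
$T{\left(m,Z \right)} = 12 - 4 m + 16 Z$ ($T{\left(m,Z \right)} = - 4 \left(\left(-3 - 4 Z\right) + m\right) = - 4 \left(-3 + m - 4 Z\right) = 12 - 4 m + 16 Z$)
$c T{\left(-16,18 \right)} + k^{2}{\left(-3 \right)} = 229 \left(12 - -64 + 16 \cdot 18\right) + \left(\left(-3\right) \left(-3\right)\right)^{2} = 229 \left(12 + 64 + 288\right) + 9^{2} = 229 \cdot 364 + 81 = 83356 + 81 = 83437$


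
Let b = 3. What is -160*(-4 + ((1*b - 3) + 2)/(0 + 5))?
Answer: 576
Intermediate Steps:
-160*(-4 + ((1*b - 3) + 2)/(0 + 5)) = -160*(-4 + ((1*3 - 3) + 2)/(0 + 5)) = -160*(-4 + ((3 - 3) + 2)/5) = -160*(-4 + (0 + 2)*(1/5)) = -160*(-4 + 2*(1/5)) = -160*(-4 + 2/5) = -160*(-18)/5 = -16*(-36) = 576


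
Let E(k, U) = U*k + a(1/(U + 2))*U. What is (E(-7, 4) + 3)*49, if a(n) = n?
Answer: -3577/3 ≈ -1192.3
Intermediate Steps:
E(k, U) = U*k + U/(2 + U) (E(k, U) = U*k + U/(U + 2) = U*k + U/(2 + U))
(E(-7, 4) + 3)*49 = (4*(1 - 7*(2 + 4))/(2 + 4) + 3)*49 = (4*(1 - 7*6)/6 + 3)*49 = (4*(⅙)*(1 - 42) + 3)*49 = (4*(⅙)*(-41) + 3)*49 = (-82/3 + 3)*49 = -73/3*49 = -3577/3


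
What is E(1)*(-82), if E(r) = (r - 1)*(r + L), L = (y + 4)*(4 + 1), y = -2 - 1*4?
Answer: 0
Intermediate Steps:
y = -6 (y = -2 - 4 = -6)
L = -10 (L = (-6 + 4)*(4 + 1) = -2*5 = -10)
E(r) = (-1 + r)*(-10 + r) (E(r) = (r - 1)*(r - 10) = (-1 + r)*(-10 + r))
E(1)*(-82) = (10 + 1² - 11*1)*(-82) = (10 + 1 - 11)*(-82) = 0*(-82) = 0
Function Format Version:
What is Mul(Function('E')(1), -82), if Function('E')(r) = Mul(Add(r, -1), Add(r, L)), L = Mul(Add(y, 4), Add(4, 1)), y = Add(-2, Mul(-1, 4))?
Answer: 0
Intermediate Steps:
y = -6 (y = Add(-2, -4) = -6)
L = -10 (L = Mul(Add(-6, 4), Add(4, 1)) = Mul(-2, 5) = -10)
Function('E')(r) = Mul(Add(-1, r), Add(-10, r)) (Function('E')(r) = Mul(Add(r, -1), Add(r, -10)) = Mul(Add(-1, r), Add(-10, r)))
Mul(Function('E')(1), -82) = Mul(Add(10, Pow(1, 2), Mul(-11, 1)), -82) = Mul(Add(10, 1, -11), -82) = Mul(0, -82) = 0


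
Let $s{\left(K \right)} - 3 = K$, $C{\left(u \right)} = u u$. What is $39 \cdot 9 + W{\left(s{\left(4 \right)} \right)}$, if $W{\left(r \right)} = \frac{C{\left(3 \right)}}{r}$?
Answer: $\frac{2466}{7} \approx 352.29$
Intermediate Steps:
$C{\left(u \right)} = u^{2}$
$s{\left(K \right)} = 3 + K$
$W{\left(r \right)} = \frac{9}{r}$ ($W{\left(r \right)} = \frac{3^{2}}{r} = \frac{9}{r}$)
$39 \cdot 9 + W{\left(s{\left(4 \right)} \right)} = 39 \cdot 9 + \frac{9}{3 + 4} = 351 + \frac{9}{7} = \frac{2466}{7}$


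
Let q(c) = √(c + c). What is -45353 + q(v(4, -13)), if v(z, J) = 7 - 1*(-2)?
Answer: -45353 + 3*√2 ≈ -45349.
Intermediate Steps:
v(z, J) = 9 (v(z, J) = 7 + 2 = 9)
q(c) = √2*√c (q(c) = √(2*c) = √2*√c)
-45353 + q(v(4, -13)) = -45353 + √2*√9 = -45353 + √2*3 = -45353 + 3*√2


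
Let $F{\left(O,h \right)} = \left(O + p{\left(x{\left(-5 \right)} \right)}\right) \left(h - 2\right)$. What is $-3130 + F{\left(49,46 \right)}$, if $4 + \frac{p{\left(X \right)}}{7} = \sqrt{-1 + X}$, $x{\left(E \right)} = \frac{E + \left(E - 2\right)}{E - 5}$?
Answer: $-2206 + \frac{308 \sqrt{5}}{5} \approx -2068.3$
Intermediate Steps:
$x{\left(E \right)} = \frac{-2 + 2 E}{-5 + E}$ ($x{\left(E \right)} = \frac{E + \left(E - 2\right)}{-5 + E} = \frac{E + \left(-2 + E\right)}{-5 + E} = \frac{-2 + 2 E}{-5 + E}$)
$p{\left(X \right)} = -28 + 7 \sqrt{-1 + X}$
$F{\left(O,h \right)} = \left(-2 + h\right) \left(-28 + O + \frac{7 \sqrt{5}}{5}\right)$ ($F{\left(O,h \right)} = \left(O - \left(28 - 7 \sqrt{-1 + \frac{2 \left(-1 - 5\right)}{-5 - 5}}\right)\right) \left(h - 2\right) = \left(O - \left(28 - 7 \sqrt{-1 + 2 \frac{1}{-10} \left(-6\right)}\right)\right) \left(-2 + h\right) = \left(O - \left(28 - 7 \sqrt{-1 + 2 \left(- \frac{1}{10}\right) \left(-6\right)}\right)\right) \left(-2 + h\right) = \left(O - \left(28 - 7 \sqrt{-1 + \frac{6}{5}}\right)\right) \left(-2 + h\right) = \left(O - \left(28 - \frac{7}{\sqrt{5}}\right)\right) \left(-2 + h\right) = \left(O - \left(28 - 7 \frac{\sqrt{5}}{5}\right)\right) \left(-2 + h\right) = \left(O - \left(28 - \frac{7 \sqrt{5}}{5}\right)\right) \left(-2 + h\right) = \left(-28 + O + \frac{7 \sqrt{5}}{5}\right) \left(-2 + h\right) = \left(-2 + h\right) \left(-28 + O + \frac{7 \sqrt{5}}{5}\right)$)
$-3130 + F{\left(49,46 \right)} = -3130 - \left(-2212 + \frac{14 \sqrt{5}}{5} + \frac{322 \left(20 - \sqrt{5}\right)}{5}\right) = -3130 - \left(-924 - \frac{308 \sqrt{5}}{5}\right) = -3130 + \left(924 + \frac{308 \sqrt{5}}{5}\right) = -2206 + \frac{308 \sqrt{5}}{5}$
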